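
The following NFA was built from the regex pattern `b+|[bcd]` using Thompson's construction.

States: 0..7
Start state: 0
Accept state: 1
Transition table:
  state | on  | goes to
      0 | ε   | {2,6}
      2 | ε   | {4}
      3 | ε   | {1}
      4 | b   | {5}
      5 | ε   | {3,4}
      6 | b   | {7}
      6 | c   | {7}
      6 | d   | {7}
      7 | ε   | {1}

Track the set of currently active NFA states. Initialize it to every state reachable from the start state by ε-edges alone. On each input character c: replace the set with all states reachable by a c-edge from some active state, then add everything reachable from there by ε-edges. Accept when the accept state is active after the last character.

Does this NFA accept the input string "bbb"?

Answer: ACCEPT

Derivation:
initial (ε-close {0}): {0,2,4,6}
'b' @ 1: {1,3,4,5,7}  (accept∈set)
'b' @ 2: {1,3,4,5}  (accept∈set)
'b' @ 3: {1,3,4,5}  (accept∈set)
end set {1,3,4,5} — state 1 in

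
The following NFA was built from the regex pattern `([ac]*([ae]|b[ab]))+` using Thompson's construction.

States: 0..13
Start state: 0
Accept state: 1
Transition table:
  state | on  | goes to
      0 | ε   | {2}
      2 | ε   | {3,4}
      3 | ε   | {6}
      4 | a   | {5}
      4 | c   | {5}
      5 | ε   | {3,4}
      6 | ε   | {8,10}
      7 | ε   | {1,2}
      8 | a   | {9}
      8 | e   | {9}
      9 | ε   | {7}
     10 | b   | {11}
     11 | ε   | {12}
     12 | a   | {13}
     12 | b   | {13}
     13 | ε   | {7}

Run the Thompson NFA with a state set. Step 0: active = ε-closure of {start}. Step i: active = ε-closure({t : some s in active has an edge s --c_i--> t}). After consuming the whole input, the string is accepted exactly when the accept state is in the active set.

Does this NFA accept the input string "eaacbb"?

Answer: ACCEPT

Trace:
S₀ = ε-closure({0}) = {0,2,3,4,6,8,10}
'e' @ 1: {1,2,3,4,6,7,8,9,10}  [accepting]
'a' @ 2: {1,2,3,4,5,6,7,8,9,10}  [accepting]
'a' @ 3: {1,2,3,4,5,6,7,8,9,10}  [accepting]
'c' @ 4: {3,4,5,6,8,10}
'b' @ 5: {11,12}
'b' @ 6: {1,2,3,4,6,7,8,10,13}  [accepting]
final: {1,2,3,4,6,7,8,10,13}; accept 1 in set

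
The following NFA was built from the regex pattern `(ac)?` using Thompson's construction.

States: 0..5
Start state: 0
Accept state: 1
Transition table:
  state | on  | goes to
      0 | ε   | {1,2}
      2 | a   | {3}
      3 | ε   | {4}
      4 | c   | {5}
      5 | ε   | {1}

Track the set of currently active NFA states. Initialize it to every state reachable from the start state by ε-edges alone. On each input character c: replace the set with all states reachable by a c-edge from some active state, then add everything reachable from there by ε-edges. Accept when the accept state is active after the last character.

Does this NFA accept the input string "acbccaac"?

Answer: REJECT

Steps:
start: ε-closure({0}) = {0,1,2}
'a' @ 1: {3,4}
'c' @ 2: {1,5}  (accept∈set)
'b' @ 3: {}  — state set empty
rest 'ccaac' ignored (set empty)
end set {} — state 1 not in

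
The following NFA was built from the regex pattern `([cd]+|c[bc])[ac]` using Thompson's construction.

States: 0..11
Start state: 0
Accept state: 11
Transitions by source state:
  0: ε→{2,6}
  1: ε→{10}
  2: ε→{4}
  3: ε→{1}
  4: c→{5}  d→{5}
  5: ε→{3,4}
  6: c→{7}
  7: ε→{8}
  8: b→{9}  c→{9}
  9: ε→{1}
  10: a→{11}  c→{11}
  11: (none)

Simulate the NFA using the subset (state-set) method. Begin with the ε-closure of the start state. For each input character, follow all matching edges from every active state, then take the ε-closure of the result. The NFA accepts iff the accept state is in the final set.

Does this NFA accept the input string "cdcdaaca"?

Answer: REJECT

Steps:
S₀ = ε-closure({0}) = {0,2,4,6}
'c' @ 1: {1,3,4,5,7,8,10}
'd' @ 2: {1,3,4,5,10}
'c' @ 3: {1,3,4,5,10,11}  (accept∈set)
'd' @ 4: {1,3,4,5,10}
'a' @ 5: {11}  (accept∈set)
'a' @ 6: {}  — no active states
rest 'ca' ignored (set empty)
after full input: {}  (accept=11 not in)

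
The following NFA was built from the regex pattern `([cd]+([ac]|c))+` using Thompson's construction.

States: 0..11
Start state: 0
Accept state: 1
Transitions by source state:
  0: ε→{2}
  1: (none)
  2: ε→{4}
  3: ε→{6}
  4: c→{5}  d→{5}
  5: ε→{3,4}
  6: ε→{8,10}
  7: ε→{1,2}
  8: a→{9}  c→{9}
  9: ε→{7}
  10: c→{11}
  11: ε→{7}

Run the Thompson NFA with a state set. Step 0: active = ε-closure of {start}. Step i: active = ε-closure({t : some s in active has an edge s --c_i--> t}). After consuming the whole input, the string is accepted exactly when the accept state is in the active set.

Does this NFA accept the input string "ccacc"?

Answer: ACCEPT

Derivation:
start: ε-closure({0}) = {0,2,4}
'c' @ 1: {3,4,5,6,8,10}
'c' @ 2: {1,2,3,4,5,6,7,8,9,10,11}  (accept∈set)
'a' @ 3: {1,2,4,7,9}  (accept∈set)
'c' @ 4: {3,4,5,6,8,10}
'c' @ 5: {1,2,3,4,5,6,7,8,9,10,11}  (accept∈set)
after full input: {1,2,3,4,5,6,7,8,9,10,11}  (accept=1 in)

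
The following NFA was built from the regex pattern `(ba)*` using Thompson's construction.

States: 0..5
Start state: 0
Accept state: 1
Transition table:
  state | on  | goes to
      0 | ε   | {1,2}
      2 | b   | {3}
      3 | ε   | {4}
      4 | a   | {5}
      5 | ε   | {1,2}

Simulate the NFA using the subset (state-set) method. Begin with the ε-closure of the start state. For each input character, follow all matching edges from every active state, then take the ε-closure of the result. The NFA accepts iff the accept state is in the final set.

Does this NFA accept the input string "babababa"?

Answer: ACCEPT

Steps:
S₀ = ε-closure({0}) = {0,1,2}
'b' @ 1: {3,4}
'a' @ 2: {1,2,5}  [accepting]
'b' @ 3: {3,4}
'a' @ 4: {1,2,5}  [accepting]
'b' @ 5: {3,4}
'a' @ 6: {1,2,5}  [accepting]
'b' @ 7: {3,4}
'a' @ 8: {1,2,5}  [accepting]
end set {1,2,5} — state 1 in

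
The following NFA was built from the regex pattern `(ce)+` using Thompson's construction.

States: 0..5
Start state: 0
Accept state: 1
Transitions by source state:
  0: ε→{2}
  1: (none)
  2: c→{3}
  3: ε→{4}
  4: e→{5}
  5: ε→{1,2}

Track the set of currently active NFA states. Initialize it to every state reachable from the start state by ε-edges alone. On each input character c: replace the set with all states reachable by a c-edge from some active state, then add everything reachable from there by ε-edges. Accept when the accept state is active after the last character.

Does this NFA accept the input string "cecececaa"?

start: ε-closure({0}) = {0,2}
'c' @ 1: {3,4}
'e' @ 2: {1,2,5}  ✓accept
'c' @ 3: {3,4}
'e' @ 4: {1,2,5}  ✓accept
'c' @ 5: {3,4}
'e' @ 6: {1,2,5}  ✓accept
'c' @ 7: {3,4}
'a' @ 8: {}  — state set empty
rest 'a' ignored (set empty)
final: {}; accept 1 not in set

Answer: REJECT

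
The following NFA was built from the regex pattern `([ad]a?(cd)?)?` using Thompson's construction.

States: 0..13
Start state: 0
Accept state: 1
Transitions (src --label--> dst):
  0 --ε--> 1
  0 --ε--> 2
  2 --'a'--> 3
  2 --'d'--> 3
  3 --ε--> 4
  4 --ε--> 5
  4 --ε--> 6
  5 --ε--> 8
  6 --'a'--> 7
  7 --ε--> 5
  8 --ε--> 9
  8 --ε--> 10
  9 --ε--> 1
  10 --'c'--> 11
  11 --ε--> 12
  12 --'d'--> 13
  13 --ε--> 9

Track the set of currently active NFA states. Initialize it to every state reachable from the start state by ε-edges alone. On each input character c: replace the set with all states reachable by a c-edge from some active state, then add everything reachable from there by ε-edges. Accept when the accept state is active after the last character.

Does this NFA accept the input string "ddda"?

Answer: REJECT

Trace:
initial (ε-close {0}): {0,1,2}
'd' @ 1: {1,3,4,5,6,8,9,10}  [accepting]
'd' @ 2: {}  — state set empty
rest 'da' ignored (set empty)
final: {}; accept 1 not in set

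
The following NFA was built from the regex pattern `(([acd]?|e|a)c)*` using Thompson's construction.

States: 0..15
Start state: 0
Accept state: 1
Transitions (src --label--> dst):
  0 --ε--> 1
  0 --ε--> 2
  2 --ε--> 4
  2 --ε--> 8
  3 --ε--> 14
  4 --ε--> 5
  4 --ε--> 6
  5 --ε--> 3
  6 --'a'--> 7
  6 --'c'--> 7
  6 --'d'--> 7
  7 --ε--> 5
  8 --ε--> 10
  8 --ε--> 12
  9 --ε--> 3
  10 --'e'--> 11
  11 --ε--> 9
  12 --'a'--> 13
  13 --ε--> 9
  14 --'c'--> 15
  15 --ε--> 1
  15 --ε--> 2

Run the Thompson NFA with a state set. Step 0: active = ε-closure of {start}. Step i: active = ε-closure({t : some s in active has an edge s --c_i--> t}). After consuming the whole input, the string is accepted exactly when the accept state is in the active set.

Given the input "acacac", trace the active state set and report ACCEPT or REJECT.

Answer: ACCEPT

Derivation:
initial (ε-close {0}): {0,1,2,3,4,5,6,8,10,12,14}
'a' @ 1: {3,5,7,9,13,14}
'c' @ 2: {1,2,3,4,5,6,8,10,12,14,15}  ✓accept
'a' @ 3: {3,5,7,9,13,14}
'c' @ 4: {1,2,3,4,5,6,8,10,12,14,15}  ✓accept
'a' @ 5: {3,5,7,9,13,14}
'c' @ 6: {1,2,3,4,5,6,8,10,12,14,15}  ✓accept
final: {1,2,3,4,5,6,8,10,12,14,15}; accept 1 in set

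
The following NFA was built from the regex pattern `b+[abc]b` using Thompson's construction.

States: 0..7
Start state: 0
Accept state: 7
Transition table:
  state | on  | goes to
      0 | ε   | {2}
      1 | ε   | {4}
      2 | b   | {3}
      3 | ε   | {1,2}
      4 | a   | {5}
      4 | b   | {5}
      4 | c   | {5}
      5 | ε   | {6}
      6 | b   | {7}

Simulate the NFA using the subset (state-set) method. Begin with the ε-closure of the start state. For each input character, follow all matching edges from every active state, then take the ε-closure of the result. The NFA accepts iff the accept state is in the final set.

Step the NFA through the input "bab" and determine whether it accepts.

start: ε-closure({0}) = {0,2}
'b' @ 1: {1,2,3,4}
'a' @ 2: {5,6}
'b' @ 3: {7}  (accept∈set)
final: {7}; accept 7 in set

Answer: ACCEPT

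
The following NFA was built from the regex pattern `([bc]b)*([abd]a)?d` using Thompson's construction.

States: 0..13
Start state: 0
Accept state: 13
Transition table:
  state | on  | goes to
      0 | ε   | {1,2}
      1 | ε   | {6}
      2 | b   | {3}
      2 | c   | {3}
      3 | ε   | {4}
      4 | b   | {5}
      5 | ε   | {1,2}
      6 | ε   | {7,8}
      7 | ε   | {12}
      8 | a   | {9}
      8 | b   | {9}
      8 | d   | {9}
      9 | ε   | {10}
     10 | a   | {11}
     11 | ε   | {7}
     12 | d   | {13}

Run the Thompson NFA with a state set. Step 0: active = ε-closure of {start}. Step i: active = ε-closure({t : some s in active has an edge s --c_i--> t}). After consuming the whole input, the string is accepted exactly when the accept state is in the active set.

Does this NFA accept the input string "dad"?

Answer: ACCEPT

Trace:
S₀ = ε-closure({0}) = {0,1,2,6,7,8,12}
'd' @ 1: {9,10,13}  (accept∈set)
'a' @ 2: {7,11,12}
'd' @ 3: {13}  (accept∈set)
after full input: {13}  (accept=13 in)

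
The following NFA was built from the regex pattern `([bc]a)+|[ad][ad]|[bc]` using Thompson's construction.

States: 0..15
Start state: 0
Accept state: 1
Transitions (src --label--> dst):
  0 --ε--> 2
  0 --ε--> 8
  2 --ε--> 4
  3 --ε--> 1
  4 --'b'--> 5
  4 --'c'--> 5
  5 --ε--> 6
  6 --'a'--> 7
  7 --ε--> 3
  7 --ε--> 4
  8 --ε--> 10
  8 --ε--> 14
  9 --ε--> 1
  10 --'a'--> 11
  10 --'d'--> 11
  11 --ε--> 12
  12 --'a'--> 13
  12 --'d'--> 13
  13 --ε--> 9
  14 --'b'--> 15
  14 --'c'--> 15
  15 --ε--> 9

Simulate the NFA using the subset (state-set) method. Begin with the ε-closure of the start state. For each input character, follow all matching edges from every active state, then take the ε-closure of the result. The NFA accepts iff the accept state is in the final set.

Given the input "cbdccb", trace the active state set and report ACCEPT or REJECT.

initial (ε-close {0}): {0,2,4,8,10,14}
'c' @ 1: {1,5,6,9,15}  ✓accept
'b' @ 2: {}  — state set empty
rest 'dccb' ignored (set empty)
end set {} — state 1 not in

Answer: REJECT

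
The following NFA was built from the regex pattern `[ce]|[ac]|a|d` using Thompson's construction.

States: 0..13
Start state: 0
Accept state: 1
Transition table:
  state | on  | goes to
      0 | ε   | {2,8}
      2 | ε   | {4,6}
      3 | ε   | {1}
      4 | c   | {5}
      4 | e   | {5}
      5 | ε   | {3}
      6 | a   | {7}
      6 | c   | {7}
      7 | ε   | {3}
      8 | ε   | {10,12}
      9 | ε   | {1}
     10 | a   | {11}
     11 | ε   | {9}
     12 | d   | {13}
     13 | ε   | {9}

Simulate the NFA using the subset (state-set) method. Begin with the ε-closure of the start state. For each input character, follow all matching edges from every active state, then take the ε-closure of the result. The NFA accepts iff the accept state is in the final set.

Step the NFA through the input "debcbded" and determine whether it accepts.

start: ε-closure({0}) = {0,2,4,6,8,10,12}
'd' @ 1: {1,9,13}  (accept∈set)
'e' @ 2: {}  — state set empty
rest 'bcbded' ignored (set empty)
end set {} — state 1 not in

Answer: REJECT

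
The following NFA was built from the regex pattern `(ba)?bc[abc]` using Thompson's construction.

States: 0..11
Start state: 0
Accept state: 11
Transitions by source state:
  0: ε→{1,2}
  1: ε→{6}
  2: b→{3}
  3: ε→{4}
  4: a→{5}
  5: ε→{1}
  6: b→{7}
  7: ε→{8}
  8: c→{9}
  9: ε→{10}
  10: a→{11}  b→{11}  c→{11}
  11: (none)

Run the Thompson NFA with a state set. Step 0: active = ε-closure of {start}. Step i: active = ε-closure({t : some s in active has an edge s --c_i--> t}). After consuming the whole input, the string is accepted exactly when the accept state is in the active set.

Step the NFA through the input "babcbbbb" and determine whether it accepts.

S₀ = ε-closure({0}) = {0,1,2,6}
'b' @ 1: {3,4,7,8}
'a' @ 2: {1,5,6}
'b' @ 3: {7,8}
'c' @ 4: {9,10}
'b' @ 5: {11}  ✓accept
'b' @ 6: {}  — dead — no transitions
rest 'bb' ignored (set empty)
after full input: {}  (accept=11 not in)

Answer: REJECT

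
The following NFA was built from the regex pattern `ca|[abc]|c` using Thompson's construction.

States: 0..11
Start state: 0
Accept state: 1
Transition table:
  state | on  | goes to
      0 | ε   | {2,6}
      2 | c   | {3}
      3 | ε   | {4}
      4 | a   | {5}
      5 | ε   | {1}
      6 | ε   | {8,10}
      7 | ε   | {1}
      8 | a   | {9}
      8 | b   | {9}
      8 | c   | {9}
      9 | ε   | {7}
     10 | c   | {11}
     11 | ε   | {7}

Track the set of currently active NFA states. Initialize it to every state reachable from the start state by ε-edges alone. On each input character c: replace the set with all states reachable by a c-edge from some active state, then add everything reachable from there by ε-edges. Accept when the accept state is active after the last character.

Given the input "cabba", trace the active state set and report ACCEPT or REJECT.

start: ε-closure({0}) = {0,2,6,8,10}
'c' @ 1: {1,3,4,7,9,11}  ✓accept
'a' @ 2: {1,5}  ✓accept
'b' @ 3: {}  — no active states
rest 'ba' ignored (set empty)
final: {}; accept 1 not in set

Answer: REJECT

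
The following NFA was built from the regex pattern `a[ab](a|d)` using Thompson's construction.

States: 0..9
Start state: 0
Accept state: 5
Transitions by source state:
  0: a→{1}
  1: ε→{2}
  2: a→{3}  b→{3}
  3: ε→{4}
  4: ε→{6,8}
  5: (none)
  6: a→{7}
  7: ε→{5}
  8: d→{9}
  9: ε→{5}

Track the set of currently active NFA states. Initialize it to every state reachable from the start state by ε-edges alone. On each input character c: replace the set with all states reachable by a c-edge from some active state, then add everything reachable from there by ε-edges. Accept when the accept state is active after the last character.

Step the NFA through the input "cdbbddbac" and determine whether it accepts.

Answer: REJECT

Trace:
start: ε-closure({0}) = {0}
'c' @ 1: {}  — dead — no transitions
rest 'dbbddbac' ignored (set empty)
final: {}; accept 5 not in set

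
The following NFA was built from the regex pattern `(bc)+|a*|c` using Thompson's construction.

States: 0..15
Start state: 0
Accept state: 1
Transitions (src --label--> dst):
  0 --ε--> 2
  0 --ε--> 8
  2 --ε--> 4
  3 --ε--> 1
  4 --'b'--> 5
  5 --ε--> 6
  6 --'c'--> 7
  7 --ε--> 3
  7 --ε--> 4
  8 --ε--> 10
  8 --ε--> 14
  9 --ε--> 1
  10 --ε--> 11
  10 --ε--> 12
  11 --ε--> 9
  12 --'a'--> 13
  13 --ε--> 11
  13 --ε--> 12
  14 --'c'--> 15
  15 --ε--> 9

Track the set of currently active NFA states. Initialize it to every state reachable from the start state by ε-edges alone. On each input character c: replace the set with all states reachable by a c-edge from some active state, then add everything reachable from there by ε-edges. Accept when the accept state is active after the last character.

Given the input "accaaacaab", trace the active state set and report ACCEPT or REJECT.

Answer: REJECT

Derivation:
start: ε-closure({0}) = {0,1,2,4,8,9,10,11,12,14}
'a' @ 1: {1,9,11,12,13}  (accept∈set)
'c' @ 2: {}  — dead — no transitions
rest 'caaacaab' ignored (set empty)
end set {} — state 1 not in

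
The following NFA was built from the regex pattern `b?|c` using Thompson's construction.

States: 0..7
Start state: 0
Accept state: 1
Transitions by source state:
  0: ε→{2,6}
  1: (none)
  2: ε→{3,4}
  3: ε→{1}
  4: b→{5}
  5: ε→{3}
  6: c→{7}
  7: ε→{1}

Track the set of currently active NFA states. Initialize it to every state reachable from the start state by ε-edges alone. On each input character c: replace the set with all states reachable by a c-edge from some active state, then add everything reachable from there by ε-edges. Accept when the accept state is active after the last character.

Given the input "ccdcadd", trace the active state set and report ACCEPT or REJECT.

start: ε-closure({0}) = {0,1,2,3,4,6}
'c' @ 1: {1,7}  [accepting]
'c' @ 2: {}  — state set empty
rest 'dcadd' ignored (set empty)
final: {}; accept 1 not in set

Answer: REJECT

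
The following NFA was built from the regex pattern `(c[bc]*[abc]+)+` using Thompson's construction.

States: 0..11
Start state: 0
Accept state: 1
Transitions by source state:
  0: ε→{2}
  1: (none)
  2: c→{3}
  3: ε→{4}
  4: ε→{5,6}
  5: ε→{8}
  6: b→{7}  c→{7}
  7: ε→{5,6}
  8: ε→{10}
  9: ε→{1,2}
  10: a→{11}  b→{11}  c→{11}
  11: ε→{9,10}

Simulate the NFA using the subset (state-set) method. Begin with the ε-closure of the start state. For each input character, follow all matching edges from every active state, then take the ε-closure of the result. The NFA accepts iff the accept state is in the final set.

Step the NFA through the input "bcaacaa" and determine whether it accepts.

start: ε-closure({0}) = {0,2}
'b' @ 1: {}  — no active states
rest 'caacaa' ignored (set empty)
after full input: {}  (accept=1 not in)

Answer: REJECT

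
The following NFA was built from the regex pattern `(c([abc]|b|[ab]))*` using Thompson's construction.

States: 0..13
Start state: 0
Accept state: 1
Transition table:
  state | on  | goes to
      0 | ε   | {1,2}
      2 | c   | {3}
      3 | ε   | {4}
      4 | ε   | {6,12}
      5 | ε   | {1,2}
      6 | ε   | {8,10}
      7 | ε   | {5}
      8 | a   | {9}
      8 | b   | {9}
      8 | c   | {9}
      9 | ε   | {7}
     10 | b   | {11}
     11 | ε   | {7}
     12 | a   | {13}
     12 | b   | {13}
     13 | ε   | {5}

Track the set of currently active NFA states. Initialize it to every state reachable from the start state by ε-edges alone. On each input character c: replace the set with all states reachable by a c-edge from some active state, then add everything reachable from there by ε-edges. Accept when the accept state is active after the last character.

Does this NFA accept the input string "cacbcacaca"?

Answer: ACCEPT

Trace:
initial (ε-close {0}): {0,1,2}
'c' @ 1: {3,4,6,8,10,12}
'a' @ 2: {1,2,5,7,9,13}  [accepting]
'c' @ 3: {3,4,6,8,10,12}
'b' @ 4: {1,2,5,7,9,11,13}  [accepting]
'c' @ 5: {3,4,6,8,10,12}
'a' @ 6: {1,2,5,7,9,13}  [accepting]
'c' @ 7: {3,4,6,8,10,12}
'a' @ 8: {1,2,5,7,9,13}  [accepting]
'c' @ 9: {3,4,6,8,10,12}
'a' @ 10: {1,2,5,7,9,13}  [accepting]
after full input: {1,2,5,7,9,13}  (accept=1 in)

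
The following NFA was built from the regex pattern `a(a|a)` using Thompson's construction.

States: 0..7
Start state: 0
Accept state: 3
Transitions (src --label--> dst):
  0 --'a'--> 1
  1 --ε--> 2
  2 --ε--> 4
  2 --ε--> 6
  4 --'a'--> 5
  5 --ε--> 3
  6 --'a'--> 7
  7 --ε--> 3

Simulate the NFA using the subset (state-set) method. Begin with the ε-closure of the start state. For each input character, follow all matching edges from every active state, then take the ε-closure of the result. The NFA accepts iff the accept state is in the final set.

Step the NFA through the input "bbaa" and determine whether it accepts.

Answer: REJECT

Trace:
initial (ε-close {0}): {0}
'b' @ 1: {}  — state set empty
rest 'baa' ignored (set empty)
after full input: {}  (accept=3 not in)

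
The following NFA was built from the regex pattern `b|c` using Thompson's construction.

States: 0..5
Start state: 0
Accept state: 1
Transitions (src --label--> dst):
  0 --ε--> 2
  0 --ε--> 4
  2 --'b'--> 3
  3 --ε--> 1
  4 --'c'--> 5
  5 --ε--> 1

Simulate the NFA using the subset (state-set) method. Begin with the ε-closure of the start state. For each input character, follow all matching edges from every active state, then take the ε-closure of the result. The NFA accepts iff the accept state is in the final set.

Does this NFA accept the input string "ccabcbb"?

start: ε-closure({0}) = {0,2,4}
'c' @ 1: {1,5}  ✓accept
'c' @ 2: {}  — no active states
rest 'abcbb' ignored (set empty)
after full input: {}  (accept=1 not in)

Answer: REJECT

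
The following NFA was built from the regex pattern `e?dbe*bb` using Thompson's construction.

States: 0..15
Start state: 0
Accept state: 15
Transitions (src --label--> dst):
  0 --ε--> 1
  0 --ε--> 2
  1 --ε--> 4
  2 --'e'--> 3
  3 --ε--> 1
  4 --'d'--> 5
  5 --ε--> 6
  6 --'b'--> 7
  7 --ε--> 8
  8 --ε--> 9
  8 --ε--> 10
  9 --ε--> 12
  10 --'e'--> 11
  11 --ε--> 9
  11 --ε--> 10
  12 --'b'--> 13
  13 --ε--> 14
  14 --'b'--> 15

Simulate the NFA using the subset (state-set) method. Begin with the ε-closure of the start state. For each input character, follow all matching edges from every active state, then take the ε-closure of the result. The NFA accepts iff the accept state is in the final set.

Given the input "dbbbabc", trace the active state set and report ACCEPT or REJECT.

S₀ = ε-closure({0}) = {0,1,2,4}
'd' @ 1: {5,6}
'b' @ 2: {7,8,9,10,12}
'b' @ 3: {13,14}
'b' @ 4: {15}  (accept∈set)
'a' @ 5: {}  — no active states
rest 'bc' ignored (set empty)
end set {} — state 15 not in

Answer: REJECT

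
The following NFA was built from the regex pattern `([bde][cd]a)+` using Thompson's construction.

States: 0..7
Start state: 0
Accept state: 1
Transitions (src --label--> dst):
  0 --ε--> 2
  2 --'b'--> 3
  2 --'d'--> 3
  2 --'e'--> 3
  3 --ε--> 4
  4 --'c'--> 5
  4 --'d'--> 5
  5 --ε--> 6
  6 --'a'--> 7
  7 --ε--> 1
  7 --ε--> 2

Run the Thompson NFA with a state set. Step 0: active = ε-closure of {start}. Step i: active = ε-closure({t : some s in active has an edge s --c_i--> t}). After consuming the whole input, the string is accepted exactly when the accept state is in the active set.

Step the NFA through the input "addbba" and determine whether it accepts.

S₀ = ε-closure({0}) = {0,2}
'a' @ 1: {}  — no active states
rest 'ddbba' ignored (set empty)
after full input: {}  (accept=1 not in)

Answer: REJECT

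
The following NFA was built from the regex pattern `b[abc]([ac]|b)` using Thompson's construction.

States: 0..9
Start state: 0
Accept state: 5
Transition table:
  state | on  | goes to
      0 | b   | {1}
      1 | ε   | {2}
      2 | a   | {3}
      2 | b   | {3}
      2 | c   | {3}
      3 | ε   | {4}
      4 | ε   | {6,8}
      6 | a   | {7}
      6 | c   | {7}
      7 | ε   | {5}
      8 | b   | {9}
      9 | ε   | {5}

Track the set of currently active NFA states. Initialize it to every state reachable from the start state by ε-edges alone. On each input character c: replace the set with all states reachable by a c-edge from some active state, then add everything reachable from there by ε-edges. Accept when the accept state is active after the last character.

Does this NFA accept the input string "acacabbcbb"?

initial (ε-close {0}): {0}
'a' @ 1: {}  — dead — no transitions
rest 'cacabbcbb' ignored (set empty)
end set {} — state 5 not in

Answer: REJECT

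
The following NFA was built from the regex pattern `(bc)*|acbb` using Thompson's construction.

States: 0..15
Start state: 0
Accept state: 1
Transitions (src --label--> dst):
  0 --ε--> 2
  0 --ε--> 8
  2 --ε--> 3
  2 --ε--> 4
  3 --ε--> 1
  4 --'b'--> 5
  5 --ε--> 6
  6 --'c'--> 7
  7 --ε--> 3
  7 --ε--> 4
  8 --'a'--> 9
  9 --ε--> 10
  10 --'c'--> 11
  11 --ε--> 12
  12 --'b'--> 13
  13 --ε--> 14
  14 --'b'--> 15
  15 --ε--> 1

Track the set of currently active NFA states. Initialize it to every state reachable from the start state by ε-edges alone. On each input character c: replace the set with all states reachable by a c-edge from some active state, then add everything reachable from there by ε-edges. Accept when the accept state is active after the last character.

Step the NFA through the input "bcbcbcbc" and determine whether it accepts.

initial (ε-close {0}): {0,1,2,3,4,8}
'b' @ 1: {5,6}
'c' @ 2: {1,3,4,7}  [accepting]
'b' @ 3: {5,6}
'c' @ 4: {1,3,4,7}  [accepting]
'b' @ 5: {5,6}
'c' @ 6: {1,3,4,7}  [accepting]
'b' @ 7: {5,6}
'c' @ 8: {1,3,4,7}  [accepting]
final: {1,3,4,7}; accept 1 in set

Answer: ACCEPT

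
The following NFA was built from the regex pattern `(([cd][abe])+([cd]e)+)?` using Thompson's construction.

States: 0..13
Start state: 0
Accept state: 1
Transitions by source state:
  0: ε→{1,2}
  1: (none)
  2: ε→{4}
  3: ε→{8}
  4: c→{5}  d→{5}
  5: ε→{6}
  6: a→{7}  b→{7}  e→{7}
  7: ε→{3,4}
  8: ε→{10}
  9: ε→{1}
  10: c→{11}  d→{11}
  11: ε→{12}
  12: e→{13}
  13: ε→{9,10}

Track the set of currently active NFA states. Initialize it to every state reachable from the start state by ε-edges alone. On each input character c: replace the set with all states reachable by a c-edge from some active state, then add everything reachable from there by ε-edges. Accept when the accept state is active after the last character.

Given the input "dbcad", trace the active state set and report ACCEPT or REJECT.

Answer: REJECT

Steps:
start: ε-closure({0}) = {0,1,2,4}
'd' @ 1: {5,6}
'b' @ 2: {3,4,7,8,10}
'c' @ 3: {5,6,11,12}
'a' @ 4: {3,4,7,8,10}
'd' @ 5: {5,6,11,12}
after full input: {5,6,11,12}  (accept=1 not in)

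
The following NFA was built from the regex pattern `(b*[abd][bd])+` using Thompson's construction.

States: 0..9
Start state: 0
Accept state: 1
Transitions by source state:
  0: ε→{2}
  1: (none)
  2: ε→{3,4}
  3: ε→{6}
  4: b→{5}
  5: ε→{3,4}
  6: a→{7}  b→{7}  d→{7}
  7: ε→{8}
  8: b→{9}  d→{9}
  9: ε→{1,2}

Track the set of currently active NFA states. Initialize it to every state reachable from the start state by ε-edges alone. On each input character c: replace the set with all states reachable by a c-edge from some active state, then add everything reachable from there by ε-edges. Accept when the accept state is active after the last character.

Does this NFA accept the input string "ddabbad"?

S₀ = ε-closure({0}) = {0,2,3,4,6}
'd' @ 1: {7,8}
'd' @ 2: {1,2,3,4,6,9}  ✓accept
'a' @ 3: {7,8}
'b' @ 4: {1,2,3,4,6,9}  ✓accept
'b' @ 5: {3,4,5,6,7,8}
'a' @ 6: {7,8}
'd' @ 7: {1,2,3,4,6,9}  ✓accept
final: {1,2,3,4,6,9}; accept 1 in set

Answer: ACCEPT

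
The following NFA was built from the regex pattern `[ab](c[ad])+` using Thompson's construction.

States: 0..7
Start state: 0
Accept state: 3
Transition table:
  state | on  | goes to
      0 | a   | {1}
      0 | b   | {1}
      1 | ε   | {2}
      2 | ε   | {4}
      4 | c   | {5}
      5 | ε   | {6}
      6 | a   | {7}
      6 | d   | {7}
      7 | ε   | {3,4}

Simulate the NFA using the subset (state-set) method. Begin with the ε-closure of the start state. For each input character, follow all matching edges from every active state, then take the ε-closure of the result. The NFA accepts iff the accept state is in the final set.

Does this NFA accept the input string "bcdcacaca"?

Answer: ACCEPT

Steps:
initial (ε-close {0}): {0}
'b' @ 1: {1,2,4}
'c' @ 2: {5,6}
'd' @ 3: {3,4,7}  ✓accept
'c' @ 4: {5,6}
'a' @ 5: {3,4,7}  ✓accept
'c' @ 6: {5,6}
'a' @ 7: {3,4,7}  ✓accept
'c' @ 8: {5,6}
'a' @ 9: {3,4,7}  ✓accept
final: {3,4,7}; accept 3 in set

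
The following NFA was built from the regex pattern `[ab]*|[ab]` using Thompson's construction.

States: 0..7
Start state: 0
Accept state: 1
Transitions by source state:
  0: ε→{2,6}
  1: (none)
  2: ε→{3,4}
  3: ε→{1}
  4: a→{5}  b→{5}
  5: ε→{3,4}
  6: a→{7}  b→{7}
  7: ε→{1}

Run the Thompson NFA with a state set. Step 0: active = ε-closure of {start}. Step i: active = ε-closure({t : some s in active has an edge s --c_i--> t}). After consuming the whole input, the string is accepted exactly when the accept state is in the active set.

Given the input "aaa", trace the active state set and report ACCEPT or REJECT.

Answer: ACCEPT

Derivation:
start: ε-closure({0}) = {0,1,2,3,4,6}
'a' @ 1: {1,3,4,5,7}  [accepting]
'a' @ 2: {1,3,4,5}  [accepting]
'a' @ 3: {1,3,4,5}  [accepting]
after full input: {1,3,4,5}  (accept=1 in)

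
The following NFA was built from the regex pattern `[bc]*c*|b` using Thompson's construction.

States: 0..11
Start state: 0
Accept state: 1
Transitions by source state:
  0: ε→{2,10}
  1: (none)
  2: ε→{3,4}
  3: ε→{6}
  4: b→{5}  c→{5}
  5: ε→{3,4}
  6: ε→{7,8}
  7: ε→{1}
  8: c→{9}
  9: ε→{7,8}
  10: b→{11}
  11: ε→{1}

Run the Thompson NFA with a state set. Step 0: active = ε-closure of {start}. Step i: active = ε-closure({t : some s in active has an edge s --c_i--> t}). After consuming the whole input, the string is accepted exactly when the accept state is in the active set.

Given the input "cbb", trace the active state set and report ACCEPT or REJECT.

Answer: ACCEPT

Steps:
start: ε-closure({0}) = {0,1,2,3,4,6,7,8,10}
'c' @ 1: {1,3,4,5,6,7,8,9}  ✓accept
'b' @ 2: {1,3,4,5,6,7,8}  ✓accept
'b' @ 3: {1,3,4,5,6,7,8}  ✓accept
end set {1,3,4,5,6,7,8} — state 1 in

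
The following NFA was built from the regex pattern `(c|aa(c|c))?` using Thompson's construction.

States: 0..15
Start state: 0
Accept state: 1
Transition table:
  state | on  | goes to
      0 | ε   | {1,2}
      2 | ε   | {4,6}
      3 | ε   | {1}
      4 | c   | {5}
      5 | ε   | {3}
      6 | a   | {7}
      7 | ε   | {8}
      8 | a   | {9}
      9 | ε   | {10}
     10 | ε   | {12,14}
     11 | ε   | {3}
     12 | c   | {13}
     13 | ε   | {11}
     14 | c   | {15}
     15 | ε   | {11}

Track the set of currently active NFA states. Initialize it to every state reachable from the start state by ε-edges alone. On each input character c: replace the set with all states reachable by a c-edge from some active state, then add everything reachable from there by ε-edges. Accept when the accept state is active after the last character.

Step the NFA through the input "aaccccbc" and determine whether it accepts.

Answer: REJECT

Steps:
S₀ = ε-closure({0}) = {0,1,2,4,6}
'a' @ 1: {7,8}
'a' @ 2: {9,10,12,14}
'c' @ 3: {1,3,11,13,15}  [accepting]
'c' @ 4: {}  — state set empty
rest 'ccbc' ignored (set empty)
after full input: {}  (accept=1 not in)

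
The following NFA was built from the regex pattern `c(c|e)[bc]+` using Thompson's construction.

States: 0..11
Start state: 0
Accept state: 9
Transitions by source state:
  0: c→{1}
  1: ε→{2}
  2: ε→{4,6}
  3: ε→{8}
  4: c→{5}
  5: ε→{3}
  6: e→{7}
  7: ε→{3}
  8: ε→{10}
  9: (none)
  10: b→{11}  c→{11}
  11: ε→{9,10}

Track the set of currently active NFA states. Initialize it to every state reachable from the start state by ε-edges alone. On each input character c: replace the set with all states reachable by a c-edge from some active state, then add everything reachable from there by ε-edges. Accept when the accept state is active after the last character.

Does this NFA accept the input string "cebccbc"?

Answer: ACCEPT

Derivation:
start: ε-closure({0}) = {0}
'c' @ 1: {1,2,4,6}
'e' @ 2: {3,7,8,10}
'b' @ 3: {9,10,11}  [accepting]
'c' @ 4: {9,10,11}  [accepting]
'c' @ 5: {9,10,11}  [accepting]
'b' @ 6: {9,10,11}  [accepting]
'c' @ 7: {9,10,11}  [accepting]
end set {9,10,11} — state 9 in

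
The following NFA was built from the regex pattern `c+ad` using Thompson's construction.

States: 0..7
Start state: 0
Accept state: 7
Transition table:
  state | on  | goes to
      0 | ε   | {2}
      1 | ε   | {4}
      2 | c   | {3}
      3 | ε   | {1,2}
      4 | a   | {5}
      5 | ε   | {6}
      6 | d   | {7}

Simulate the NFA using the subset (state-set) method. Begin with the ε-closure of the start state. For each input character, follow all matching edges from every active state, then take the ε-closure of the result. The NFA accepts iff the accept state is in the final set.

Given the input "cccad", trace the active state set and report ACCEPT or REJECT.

Answer: ACCEPT

Trace:
S₀ = ε-closure({0}) = {0,2}
'c' @ 1: {1,2,3,4}
'c' @ 2: {1,2,3,4}
'c' @ 3: {1,2,3,4}
'a' @ 4: {5,6}
'd' @ 5: {7}  [accepting]
end set {7} — state 7 in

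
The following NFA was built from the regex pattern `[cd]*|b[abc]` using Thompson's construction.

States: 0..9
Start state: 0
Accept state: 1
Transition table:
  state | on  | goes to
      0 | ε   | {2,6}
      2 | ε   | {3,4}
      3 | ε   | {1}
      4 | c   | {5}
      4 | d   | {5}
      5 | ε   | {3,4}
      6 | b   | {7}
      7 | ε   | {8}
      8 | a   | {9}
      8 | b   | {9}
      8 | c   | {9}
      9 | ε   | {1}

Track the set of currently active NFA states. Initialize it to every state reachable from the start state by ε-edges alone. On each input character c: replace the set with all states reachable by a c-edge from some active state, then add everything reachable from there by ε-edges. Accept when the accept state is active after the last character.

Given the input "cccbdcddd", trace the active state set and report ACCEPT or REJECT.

start: ε-closure({0}) = {0,1,2,3,4,6}
'c' @ 1: {1,3,4,5}  ✓accept
'c' @ 2: {1,3,4,5}  ✓accept
'c' @ 3: {1,3,4,5}  ✓accept
'b' @ 4: {}  — no active states
rest 'dcddd' ignored (set empty)
end set {} — state 1 not in

Answer: REJECT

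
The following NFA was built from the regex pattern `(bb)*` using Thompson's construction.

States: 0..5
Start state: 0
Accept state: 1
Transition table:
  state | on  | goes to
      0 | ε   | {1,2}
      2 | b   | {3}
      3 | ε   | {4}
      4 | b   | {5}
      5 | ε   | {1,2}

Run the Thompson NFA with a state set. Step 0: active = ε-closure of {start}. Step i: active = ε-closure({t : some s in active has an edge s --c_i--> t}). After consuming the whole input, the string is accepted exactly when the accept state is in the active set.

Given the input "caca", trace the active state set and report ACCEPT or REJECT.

Answer: REJECT

Trace:
initial (ε-close {0}): {0,1,2}
'c' @ 1: {}  — state set empty
rest 'aca' ignored (set empty)
final: {}; accept 1 not in set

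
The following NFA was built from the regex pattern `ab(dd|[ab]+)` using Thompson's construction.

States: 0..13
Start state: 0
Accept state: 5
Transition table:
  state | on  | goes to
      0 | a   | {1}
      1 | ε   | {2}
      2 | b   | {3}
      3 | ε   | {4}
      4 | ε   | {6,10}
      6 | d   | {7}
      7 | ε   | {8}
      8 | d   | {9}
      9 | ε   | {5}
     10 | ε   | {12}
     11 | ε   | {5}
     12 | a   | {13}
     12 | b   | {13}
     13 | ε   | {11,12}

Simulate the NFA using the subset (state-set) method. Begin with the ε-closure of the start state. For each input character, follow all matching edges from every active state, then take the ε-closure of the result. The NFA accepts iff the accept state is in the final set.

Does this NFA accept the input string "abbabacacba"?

Answer: REJECT

Steps:
start: ε-closure({0}) = {0}
'a' @ 1: {1,2}
'b' @ 2: {3,4,6,10,12}
'b' @ 3: {5,11,12,13}  (accept∈set)
'a' @ 4: {5,11,12,13}  (accept∈set)
'b' @ 5: {5,11,12,13}  (accept∈set)
'a' @ 6: {5,11,12,13}  (accept∈set)
'c' @ 7: {}  — state set empty
rest 'acba' ignored (set empty)
end set {} — state 5 not in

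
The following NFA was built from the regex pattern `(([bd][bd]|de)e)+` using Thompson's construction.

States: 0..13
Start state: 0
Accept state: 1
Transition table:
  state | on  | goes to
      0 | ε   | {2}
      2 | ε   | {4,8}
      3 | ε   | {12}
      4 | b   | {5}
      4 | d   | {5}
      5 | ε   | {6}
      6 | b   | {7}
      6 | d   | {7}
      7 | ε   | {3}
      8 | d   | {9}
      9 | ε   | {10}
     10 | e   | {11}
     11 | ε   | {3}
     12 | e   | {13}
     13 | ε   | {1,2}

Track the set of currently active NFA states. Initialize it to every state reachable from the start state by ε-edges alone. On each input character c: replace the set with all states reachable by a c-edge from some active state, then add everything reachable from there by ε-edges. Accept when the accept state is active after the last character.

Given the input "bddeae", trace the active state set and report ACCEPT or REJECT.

S₀ = ε-closure({0}) = {0,2,4,8}
'b' @ 1: {5,6}
'd' @ 2: {3,7,12}
'd' @ 3: {}  — state set empty
rest 'eae' ignored (set empty)
final: {}; accept 1 not in set

Answer: REJECT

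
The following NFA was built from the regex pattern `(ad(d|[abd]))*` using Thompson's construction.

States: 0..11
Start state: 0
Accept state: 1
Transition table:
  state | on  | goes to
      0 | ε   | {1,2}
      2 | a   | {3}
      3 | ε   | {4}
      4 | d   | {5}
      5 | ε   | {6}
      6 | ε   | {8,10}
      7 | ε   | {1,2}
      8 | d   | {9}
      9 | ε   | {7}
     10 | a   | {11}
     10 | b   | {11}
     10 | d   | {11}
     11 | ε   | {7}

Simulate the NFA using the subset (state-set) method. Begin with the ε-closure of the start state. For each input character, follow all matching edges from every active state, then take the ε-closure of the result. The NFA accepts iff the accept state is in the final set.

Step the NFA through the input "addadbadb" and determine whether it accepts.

Answer: ACCEPT

Derivation:
start: ε-closure({0}) = {0,1,2}
'a' @ 1: {3,4}
'd' @ 2: {5,6,8,10}
'd' @ 3: {1,2,7,9,11}  [accepting]
'a' @ 4: {3,4}
'd' @ 5: {5,6,8,10}
'b' @ 6: {1,2,7,11}  [accepting]
'a' @ 7: {3,4}
'd' @ 8: {5,6,8,10}
'b' @ 9: {1,2,7,11}  [accepting]
end set {1,2,7,11} — state 1 in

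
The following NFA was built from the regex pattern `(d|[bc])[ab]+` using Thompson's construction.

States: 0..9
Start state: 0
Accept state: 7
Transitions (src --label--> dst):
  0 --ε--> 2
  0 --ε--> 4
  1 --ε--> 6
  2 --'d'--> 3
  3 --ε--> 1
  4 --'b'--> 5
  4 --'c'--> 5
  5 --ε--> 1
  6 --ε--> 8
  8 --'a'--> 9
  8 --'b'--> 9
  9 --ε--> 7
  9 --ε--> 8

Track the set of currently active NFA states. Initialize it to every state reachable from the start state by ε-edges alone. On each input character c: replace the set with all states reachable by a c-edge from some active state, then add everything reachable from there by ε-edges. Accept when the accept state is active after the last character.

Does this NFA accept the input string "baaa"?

initial (ε-close {0}): {0,2,4}
'b' @ 1: {1,5,6,8}
'a' @ 2: {7,8,9}  [accepting]
'a' @ 3: {7,8,9}  [accepting]
'a' @ 4: {7,8,9}  [accepting]
final: {7,8,9}; accept 7 in set

Answer: ACCEPT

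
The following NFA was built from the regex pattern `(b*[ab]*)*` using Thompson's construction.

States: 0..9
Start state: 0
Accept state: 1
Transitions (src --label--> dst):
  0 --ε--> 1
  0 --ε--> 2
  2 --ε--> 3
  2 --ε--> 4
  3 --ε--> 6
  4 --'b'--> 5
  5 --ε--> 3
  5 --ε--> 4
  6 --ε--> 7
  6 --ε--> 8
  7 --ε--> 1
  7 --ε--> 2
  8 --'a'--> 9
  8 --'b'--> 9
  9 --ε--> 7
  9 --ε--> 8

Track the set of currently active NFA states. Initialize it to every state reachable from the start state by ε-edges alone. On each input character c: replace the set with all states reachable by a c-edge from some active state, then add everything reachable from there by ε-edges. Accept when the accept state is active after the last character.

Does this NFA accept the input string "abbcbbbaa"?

initial (ε-close {0}): {0,1,2,3,4,6,7,8}
'a' @ 1: {1,2,3,4,6,7,8,9}  [accepting]
'b' @ 2: {1,2,3,4,5,6,7,8,9}  [accepting]
'b' @ 3: {1,2,3,4,5,6,7,8,9}  [accepting]
'c' @ 4: {}  — state set empty
rest 'bbbaa' ignored (set empty)
final: {}; accept 1 not in set

Answer: REJECT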